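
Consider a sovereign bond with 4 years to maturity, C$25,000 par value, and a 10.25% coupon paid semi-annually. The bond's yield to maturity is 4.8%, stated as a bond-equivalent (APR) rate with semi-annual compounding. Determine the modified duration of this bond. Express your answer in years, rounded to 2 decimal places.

Periodic yield y = 0.024. First find Macaulay duration:
  t   CF        PV=CF/(1+0.024)^t    t·PV
  1     1,281.25     1,251.2207     1,251.2207
  2     1,281.25     1,221.8952     2,443.7904
  3     1,281.25     1,193.2570     3,579.7711
  4     1,281.25     1,165.2901     4,661.1603
  5     1,281.25     1,137.9786     5,689.8930
  6     1,281.25     1,111.3072     6,667.8434
  7     1,281.25     1,085.2610     7,596.8267
  8    26,281.25    21,739.3405   173,914.7238
  Σ                 29,905.5503   205,805.2295
P = 29,905.5503; Macaulay duration = 205,805.2295 / 29,905.5503 = 6.88184 half-year periods = 3.44092 years.
Modified duration = D_Mac / (1 + y) = 3.44092 / 1.024 = 3.36027 years.

3.36 years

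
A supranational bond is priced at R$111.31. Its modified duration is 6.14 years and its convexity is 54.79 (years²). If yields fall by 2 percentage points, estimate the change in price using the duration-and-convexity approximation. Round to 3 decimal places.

+R$14.889

Duration effect: -D_mod·Δy = -6.14 × (-0.02) = +0.122800
Convexity effect: ½·C·(Δy)² = 0.5 × 54.79 × (-0.02)² = +0.0109580
ΔP/P ≈ +0.122800 + 0.0109580 = +0.133758
ΔP ≈ 111.31 × (+0.133758) = +14.88860298.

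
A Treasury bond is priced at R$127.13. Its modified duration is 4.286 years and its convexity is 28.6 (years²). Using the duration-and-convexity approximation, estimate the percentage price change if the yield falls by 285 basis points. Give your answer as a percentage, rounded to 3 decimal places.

+13.377%

Duration effect: -D_mod·Δy = -4.286 × (-0.0285) = +0.122151
Convexity effect: ½·C·(Δy)² = 0.5 × 28.6 × (-0.0285)² = +0.011615175
ΔP/P ≈ +0.122151 + 0.011615175 = +0.133766175
= +13.3766175%.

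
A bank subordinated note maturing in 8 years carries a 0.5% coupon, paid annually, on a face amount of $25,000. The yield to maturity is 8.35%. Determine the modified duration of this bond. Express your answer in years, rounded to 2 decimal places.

7.20 years

Periodic yield y = 0.0835. First find Macaulay duration:
  t   CF        PV=CF/(1+0.0835)^t    t·PV
  1       125.00       115.3669       115.3669
  2       125.00       106.4761       212.9522
  3       125.00        98.2705       294.8116
  4       125.00        90.6973       362.7892
  5       125.00        83.7077       418.5385
  6       125.00        77.2568       463.5406
  7       125.00        71.3030       499.1208
  8    25,125.00    13,227.4079   105,819.2629
  Σ                 13,870.4861   108,186.3827
P = 13,870.4861; Macaulay duration = 108,186.3827 / 13,870.4861 = 7.79975 years.
Modified duration = D_Mac / (1 + y) = 7.79975 / 1.0835 = 7.19867 years.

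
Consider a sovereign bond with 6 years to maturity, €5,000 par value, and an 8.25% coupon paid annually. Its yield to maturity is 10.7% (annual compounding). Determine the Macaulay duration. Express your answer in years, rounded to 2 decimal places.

4.90 years

Periodic yield y = 0.107. Discount each cash flow and weight by its year:
  t   CF        PV=CF/(1+0.107)^t    t·PV
  1       412.50       372.6287       372.6287
  2       412.50       336.6113       673.2226
  3       412.50       304.0753       912.2258
  4       412.50       274.6841     1,098.7363
  5       412.50       248.1338     1,240.6688
  6     5,412.50     2,941.1162    17,646.6972
  Σ                  4,477.2493    21,944.1794
Price P = Σ PV = 4,477.2493.
Macaulay duration = Σ(t·PV) / P = 21,944.1794 / 4,477.2493 = 4.90126 years.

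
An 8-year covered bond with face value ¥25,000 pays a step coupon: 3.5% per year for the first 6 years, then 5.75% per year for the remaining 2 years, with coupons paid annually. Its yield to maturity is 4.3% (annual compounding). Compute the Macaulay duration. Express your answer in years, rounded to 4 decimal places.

7.0989 years

Periodic yield y = 0.043. Discount each cash flow and weight by its year:
  t   CF        PV=CF/(1+0.043)^t    t·PV
  1       875.00       838.9262       838.9262
  2       875.00       804.3396     1,608.6791
  3       875.00       771.1789     2,313.5366
  4       875.00       739.3853     2,957.5413
  5       875.00       708.9025     3,544.5125
  6       875.00       679.6764     4,078.0585
  7     1,437.50     1,070.5765     7,494.0353
  8    26,437.50    18,877.5625   151,020.5002
  Σ                 24,490.5479   173,855.7897
Price P = Σ PV = 24,490.5479.
Macaulay duration = Σ(t·PV) / P = 173,855.7897 / 24,490.5479 = 7.09889 years.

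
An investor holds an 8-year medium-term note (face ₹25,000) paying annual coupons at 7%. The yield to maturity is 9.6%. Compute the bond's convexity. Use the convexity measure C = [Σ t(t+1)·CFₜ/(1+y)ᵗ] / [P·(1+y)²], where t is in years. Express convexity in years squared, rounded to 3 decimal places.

42.800

With y = 0.096:
  t   CF        PV=CF/(1+0.096)^t    t·PV        t(t+1)·PV
  1     1,750.00     1,596.7153     1,596.7153       3,193.4307
  2     1,750.00     1,456.8571     2,913.7141       8,741.1423
  3     1,750.00     1,329.2491     3,987.7474      15,950.9896
  4     1,750.00     1,212.8186     4,851.2742      24,256.3711
  5     1,750.00     1,106.5863     5,532.9314      33,197.5881
  6     1,750.00     1,009.6590     6,057.9540      42,405.6783
  7     1,750.00       921.2217     6,448.5521      51,588.4164
  8    26,750.00    12,848.1132   102,784.9053     925,064.1479
  Σ                 21,481.2202   134,173.7938   1,104,397.7643
P = 21,481.2202.
Convexity = Σ t(t+1)·PV / [P·(1+y)²] = 1,104,397.7643 / (21,481.2202 × 1.201216) = 42.80017.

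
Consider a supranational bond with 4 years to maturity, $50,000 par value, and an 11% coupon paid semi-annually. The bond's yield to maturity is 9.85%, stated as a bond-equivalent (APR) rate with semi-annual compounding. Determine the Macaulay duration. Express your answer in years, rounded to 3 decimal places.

3.355 years

Periodic yield y = 0.04925. Discount each cash flow and weight by its period:
  t   CF        PV=CF/(1+0.04925)^t    t·PV
  1     2,750.00     2,620.9197     2,620.9197
  2     2,750.00     2,497.8982     4,995.7964
  3     2,750.00     2,380.6511     7,141.9534
  4     2,750.00     2,268.9075     9,075.6298
  5     2,750.00     2,162.4088    10,812.0441
  6     2,750.00     2,060.9091    12,365.4543
  7     2,750.00     1,964.1735    13,749.2145
  8    52,750.00    35,907.9524   287,263.6193
  Σ                 51,863.8203   348,024.6316
Price P = Σ PV = 51,863.8203.
Macaulay duration = Σ(t·PV) / P = 348,024.6316 / 51,863.8203 = 6.71035 half-year periods.
In years: 6.71035 / 2 = 3.35518 years.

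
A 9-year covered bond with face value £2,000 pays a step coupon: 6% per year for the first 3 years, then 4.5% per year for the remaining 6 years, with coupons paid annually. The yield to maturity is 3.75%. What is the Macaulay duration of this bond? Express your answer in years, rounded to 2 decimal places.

7.42 years

Periodic yield y = 0.0375. Discount each cash flow and weight by its year:
  t   CF        PV=CF/(1+0.0375)^t    t·PV
  1       120.00       115.6627       115.6627
  2       120.00       111.4821       222.9641
  3       120.00       107.4526       322.3578
  4        90.00        77.6766       310.7063
  5        90.00        74.8690       374.3450
  6        90.00        72.1629       432.9773
  7        90.00        69.5546       486.8821
  8        90.00        67.0406       536.3245
  9     2,090.00     1,500.5599    13,505.0391
  Σ                  2,196.4608    16,307.2589
Price P = Σ PV = 2,196.4608.
Macaulay duration = Σ(t·PV) / P = 16,307.2589 / 2,196.4608 = 7.42433 years.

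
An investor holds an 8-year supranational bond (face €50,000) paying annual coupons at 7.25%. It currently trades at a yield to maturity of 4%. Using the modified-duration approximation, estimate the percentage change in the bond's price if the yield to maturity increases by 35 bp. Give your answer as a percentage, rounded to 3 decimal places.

Periodic yield y = 0.04. Modified duration first:
  t   CF        PV=CF/(1+0.04)^t    t·PV
  1     3,625.00     3,485.5769     3,485.5769
  2     3,625.00     3,351.5163     6,703.0325
  3     3,625.00     3,222.6118     9,667.8354
  4     3,625.00     3,098.6652    12,394.6608
  5     3,625.00     2,979.4858    14,897.4288
  6     3,625.00     2,864.8902    17,189.3409
  7     3,625.00     2,754.7021    19,282.9145
  8    53,625.00    39,183.2622   313,466.0979
  Σ                 60,940.7104   397,086.8878
P = 60,940.7104; D_Mac = 6.51595 yrs; D_mod = 6.51595/(1+0.04) = 6.26534 yrs.
ΔP/P ≈ -D_mod · Δy = -6.26534 × (+0.0035) = -0.021929 = -2.1929%.

-2.193%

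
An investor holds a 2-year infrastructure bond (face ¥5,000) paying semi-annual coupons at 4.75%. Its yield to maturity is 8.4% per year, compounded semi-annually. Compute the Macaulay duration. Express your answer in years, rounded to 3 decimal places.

1.929 years

Periodic yield y = 0.042. Discount each cash flow and weight by its period:
  t   CF        PV=CF/(1+0.042)^t    t·PV
  1       118.75       113.9635       113.9635
  2       118.75       109.3700       218.7400
  3       118.75       104.9616       314.8848
  4     5,118.75     4,342.0322    17,368.1289
  Σ                  4,670.3274    18,015.7173
Price P = Σ PV = 4,670.3274.
Macaulay duration = Σ(t·PV) / P = 18,015.7173 / 4,670.3274 = 3.85748 half-year periods.
In years: 3.85748 / 2 = 1.92874 years.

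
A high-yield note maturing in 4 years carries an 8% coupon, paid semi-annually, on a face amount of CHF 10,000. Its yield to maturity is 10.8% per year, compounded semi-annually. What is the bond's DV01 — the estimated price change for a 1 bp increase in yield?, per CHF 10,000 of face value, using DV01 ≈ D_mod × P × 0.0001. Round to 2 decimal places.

CHF 3.00

Periodic yield y = 0.054.
  t   CF        PV=CF/(1+0.054)^t    t·PV
  1       400.00       379.5066       379.5066
  2       400.00       360.0632       720.1265
  3       400.00       341.6160     1,024.8479
  4       400.00       324.1138     1,296.4553
  5       400.00       307.5084     1,537.5418
  6       400.00       291.7537     1,750.5220
  7       400.00       276.8061     1,937.6430
  8    10,400.00     6,828.2349    54,625.8791
  Σ                  9,109.6027    63,272.5222
P = 9,109.6027; D_Mac = 6.94570 half-year periods = 3.47285 yrs; D_mod = 3.29492 yrs.
DV01 ≈ 3.29492 × 9,109.6027 × 0.0001 = 3.001543.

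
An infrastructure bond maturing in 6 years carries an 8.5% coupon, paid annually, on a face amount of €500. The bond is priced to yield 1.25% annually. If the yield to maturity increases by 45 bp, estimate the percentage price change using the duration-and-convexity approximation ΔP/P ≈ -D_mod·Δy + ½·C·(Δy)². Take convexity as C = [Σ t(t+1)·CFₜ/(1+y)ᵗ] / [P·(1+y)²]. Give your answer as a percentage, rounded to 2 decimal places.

-2.24%

With y = 0.0125:
  t   CF        PV=CF/(1+0.0125)^t    t·PV        t(t+1)·PV
  1        42.50        41.9753        41.9753          83.9506
  2        42.50        41.4571        82.9142         248.7426
  3        42.50        40.9453       122.8358         491.3433
  4        42.50        40.4398       161.7591         808.7956
  5        42.50        39.9405       199.7026       1,198.2158
  6       542.50       503.5349     3,021.2092      21,148.4645
  Σ                    708.2929     3,630.3963      23,979.5125
P = 708.2929; D_Mac = 5.12556 yrs; D_mod = 5.06228 yrs; C = 33.02459.
Duration effect: -5.06228 × (+0.0045) = -0.022780
Convexity effect: 0.5 × 33.02459 × (0.0045)² = +0.0003344
ΔP/P ≈ -0.022780 + 0.0003344 = -0.022446 = -2.2446%.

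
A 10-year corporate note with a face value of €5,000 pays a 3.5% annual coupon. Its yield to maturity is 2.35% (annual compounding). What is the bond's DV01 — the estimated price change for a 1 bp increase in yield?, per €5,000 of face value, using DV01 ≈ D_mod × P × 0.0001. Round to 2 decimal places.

Periodic yield y = 0.0235.
  t   CF        PV=CF/(1+0.0235)^t    t·PV
  1       175.00       170.9819       170.9819
  2       175.00       167.0561       334.1122
  3       175.00       163.2204       489.6613
  4       175.00       159.4728       637.8913
  5       175.00       155.8113       779.0563
  6       175.00       152.2338       913.4025
  7       175.00       148.7384     1,041.1688
  8       175.00       145.3233     1,162.5865
  9       175.00       141.9866     1,277.8796
  10    5,175.00     4,102.3422    41,023.4220
  Σ                  5,507.1668    47,830.1623
P = 5,507.1668; D_Mac = 8.68508 yrs; D_mod = 8.48566 yrs.
DV01 ≈ 8.48566 × 5,507.1668 × 0.0001 = 4.673196.

€4.67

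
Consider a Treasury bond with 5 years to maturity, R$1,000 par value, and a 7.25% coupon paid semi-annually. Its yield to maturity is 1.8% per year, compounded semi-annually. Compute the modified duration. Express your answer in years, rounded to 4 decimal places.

4.3342 years

Periodic yield y = 0.009. First find Macaulay duration:
  t   CF        PV=CF/(1+0.009)^t    t·PV
  1        36.25        35.9267        35.9267
  2        36.25        35.6062        71.2124
  3        36.25        35.2886       105.8658
  4        36.25        34.9738       139.8954
  5        36.25        34.6619       173.3094
  6        36.25        34.3527       206.1163
  7        36.25        34.0463       238.3241
  8        36.25        33.7426       269.9409
  9        36.25        33.4416       300.9747
  10    1,036.25       947.4425     9,474.4254
  Σ                  1,259.4830    11,015.9910
P = 1,259.4830; Macaulay duration = 11,015.9910 / 1,259.4830 = 8.74644 half-year periods = 4.37322 years.
Modified duration = D_Mac / (1 + y) = 4.37322 / 1.009 = 4.33421 years.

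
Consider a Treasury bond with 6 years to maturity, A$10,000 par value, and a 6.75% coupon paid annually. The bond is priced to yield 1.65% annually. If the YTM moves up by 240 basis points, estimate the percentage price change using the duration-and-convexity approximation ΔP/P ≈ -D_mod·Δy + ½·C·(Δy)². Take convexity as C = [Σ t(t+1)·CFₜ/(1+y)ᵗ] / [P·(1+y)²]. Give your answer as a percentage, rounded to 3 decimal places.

With y = 0.0165:
  t   CF        PV=CF/(1+0.0165)^t    t·PV        t(t+1)·PV
  1       675.00       664.0433       664.0433       1,328.0866
  2       675.00       653.2644     1,306.5288       3,919.5865
  3       675.00       642.6605     1,927.9816       7,711.9263
  4       675.00       632.2287     2,528.9150      12,644.5750
  5       675.00       621.9663     3,109.8315      18,658.9892
  6    10,675.00     9,676.6178    58,059.7065     406,417.9456
  Σ                 12,890.7810    67,597.0068     450,681.1092
P = 12,890.7810; D_Mac = 5.24383 yrs; D_mod = 5.15871 yrs; C = 33.83571.
Duration effect: -5.15871 × (+0.024) = -0.123809
Convexity effect: 0.5 × 33.83571 × (0.024)² = +0.0097447
ΔP/P ≈ -0.123809 + 0.0097447 = -0.114064 = -11.4064%.

-11.406%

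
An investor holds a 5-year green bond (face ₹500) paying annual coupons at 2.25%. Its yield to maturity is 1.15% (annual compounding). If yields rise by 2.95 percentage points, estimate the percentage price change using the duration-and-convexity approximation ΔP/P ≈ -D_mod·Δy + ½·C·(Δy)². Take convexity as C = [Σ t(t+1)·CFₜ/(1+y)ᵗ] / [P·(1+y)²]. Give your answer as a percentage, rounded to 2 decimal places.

-12.77%

With y = 0.0115:
  t   CF        PV=CF/(1+0.0115)^t    t·PV        t(t+1)·PV
  1        11.25        11.1221        11.1221          22.2442
  2        11.25        10.9956        21.9913          65.9739
  3        11.25        10.8706        32.6119         130.4476
  4        11.25        10.7470        42.9882         214.9409
  5       511.25       482.8407     2,414.2036      14,485.2215
  Σ                    526.5761     2,522.9170      14,918.8280
P = 526.5761; D_Mac = 4.79117 yrs; D_mod = 4.73670 yrs; C = 27.69120.
Duration effect: -4.73670 × (+0.0295) = -0.139733
Convexity effect: 0.5 × 27.69120 × (0.0295)² = +0.0120491
ΔP/P ≈ -0.139733 + 0.0120491 = -0.127684 = -12.7684%.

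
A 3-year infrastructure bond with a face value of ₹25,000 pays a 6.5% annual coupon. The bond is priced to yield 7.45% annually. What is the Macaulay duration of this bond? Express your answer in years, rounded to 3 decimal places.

Periodic yield y = 0.0745. Discount each cash flow and weight by its year:
  t   CF        PV=CF/(1+0.0745)^t    t·PV
  1     1,625.00     1,512.3313     1,512.3313
  2     1,625.00     1,407.4745     2,814.9489
  3    26,625.00    21,462.0082    64,386.0247
  Σ                 24,381.8140    68,713.3049
Price P = Σ PV = 24,381.8140.
Macaulay duration = Σ(t·PV) / P = 68,713.3049 / 24,381.8140 = 2.81822 years.

2.818 years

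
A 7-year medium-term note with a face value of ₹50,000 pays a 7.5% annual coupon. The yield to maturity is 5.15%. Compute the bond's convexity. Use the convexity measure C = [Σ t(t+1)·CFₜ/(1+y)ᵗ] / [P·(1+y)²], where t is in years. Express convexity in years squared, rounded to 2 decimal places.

With y = 0.0515:
  t   CF        PV=CF/(1+0.0515)^t    t·PV        t(t+1)·PV
  1     3,750.00     3,566.3338     3,566.3338       7,132.6676
  2     3,750.00     3,391.6632     6,783.3263      20,349.9789
  3     3,750.00     3,225.5475     9,676.6424      38,706.5695
  4     3,750.00     3,067.5677    12,270.2709      61,351.3545
  5     3,750.00     2,917.3255    14,586.6273      87,519.7639
  6     3,750.00     2,774.4417    16,646.6503     116,526.5520
  7    53,750.00    37,819.3038   264,735.1264   2,117,881.0108
  Σ                 56,762.1831   328,264.9774   2,449,467.8973
P = 56,762.1831.
Convexity = Σ t(t+1)·PV / [P·(1+y)²] = 2,449,467.8973 / (56,762.1831 × 1.105652) = 39.02960.

39.03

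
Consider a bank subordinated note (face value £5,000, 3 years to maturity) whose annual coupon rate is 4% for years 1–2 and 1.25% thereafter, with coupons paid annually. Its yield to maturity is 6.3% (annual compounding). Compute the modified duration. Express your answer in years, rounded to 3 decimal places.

Periodic yield y = 0.063. First find Macaulay duration:
  t   CF        PV=CF/(1+0.063)^t    t·PV
  1       200.00       188.1468       188.1468
  2       200.00       176.9960       353.9920
  3     5,062.50     4,214.6862    12,644.0585
  Σ                  4,579.8289    13,186.1973
P = 4,579.8289; Macaulay duration = 13,186.1973 / 4,579.8289 = 2.87919 years.
Modified duration = D_Mac / (1 + y) = 2.87919 / 1.063 = 2.70855 years.

2.709 years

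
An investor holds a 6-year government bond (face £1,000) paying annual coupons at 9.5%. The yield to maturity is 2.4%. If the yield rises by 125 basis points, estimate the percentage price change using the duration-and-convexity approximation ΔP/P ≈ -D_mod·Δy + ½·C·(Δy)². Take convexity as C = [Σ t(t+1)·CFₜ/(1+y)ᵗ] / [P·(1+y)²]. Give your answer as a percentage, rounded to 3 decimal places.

-5.896%

With y = 0.024:
  t   CF        PV=CF/(1+0.024)^t    t·PV        t(t+1)·PV
  1        95.00        92.7734        92.7734         185.5469
  2        95.00        90.5991       181.1981         543.5944
  3        95.00        88.4756       265.4269       1,061.7077
  4        95.00        86.4020       345.6080       1,728.0399
  5        95.00        84.3769       421.8847       2,531.3085
  6     1,095.00       949.7611     5,698.5666      39,889.9663
  Σ                  1,392.3882     7,005.4578      45,940.1637
P = 1,392.3882; D_Mac = 5.03125 yrs; D_mod = 4.91333 yrs; C = 31.46533.
Duration effect: -4.91333 × (+0.0125) = -0.061417
Convexity effect: 0.5 × 31.46533 × (0.0125)² = +0.0024582
ΔP/P ≈ -0.061417 + 0.0024582 = -0.058958 = -5.8958%.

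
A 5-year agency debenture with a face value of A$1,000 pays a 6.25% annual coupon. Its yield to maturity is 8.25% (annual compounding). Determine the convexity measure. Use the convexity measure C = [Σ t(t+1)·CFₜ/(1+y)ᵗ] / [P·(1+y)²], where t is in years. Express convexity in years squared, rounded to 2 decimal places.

21.67

With y = 0.0825:
  t   CF        PV=CF/(1+0.0825)^t    t·PV        t(t+1)·PV
  1        62.50        57.7367        57.7367         115.4734
  2        62.50        53.3365       106.6729         320.0188
  3        62.50        49.2716       147.8147         591.2587
  4        62.50        45.5165       182.0658         910.3290
  5     1,062.50       714.8080     3,574.0401      21,444.2405
  Σ                    920.6692     4,068.3302      23,381.3204
P = 920.6692.
Convexity = Σ t(t+1)·PV / [P·(1+y)²] = 23,381.3204 / (920.6692 × 1.171806) = 21.67253.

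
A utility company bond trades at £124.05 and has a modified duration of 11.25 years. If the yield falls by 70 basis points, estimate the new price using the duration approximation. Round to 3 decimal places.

£133.819

Duration approximation: ΔP/P ≈ -D_mod · Δy = -11.25 × (-0.007) = +0.078750.
New price ≈ 124.05 × (1 + 0.078750) = 133.8189375.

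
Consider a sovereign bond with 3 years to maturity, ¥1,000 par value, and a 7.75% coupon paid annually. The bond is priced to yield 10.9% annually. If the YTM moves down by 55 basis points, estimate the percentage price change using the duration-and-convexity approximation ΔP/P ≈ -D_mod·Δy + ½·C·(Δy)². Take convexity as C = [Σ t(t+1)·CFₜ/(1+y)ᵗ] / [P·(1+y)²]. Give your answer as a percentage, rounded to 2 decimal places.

With y = 0.109:
  t   CF        PV=CF/(1+0.109)^t    t·PV        t(t+1)·PV
  1        77.50        69.8828        69.8828         139.7656
  2        77.50        63.0142       126.0285         378.0854
  3     1,077.50       789.9919     2,369.9757       9,479.9028
  Σ                    922.8889     2,565.8869       9,997.7538
P = 922.8889; D_Mac = 2.78028 yrs; D_mod = 2.50701 yrs; C = 8.80826.
Duration effect: -2.50701 × (-0.0055) = +0.013789
Convexity effect: 0.5 × 8.80826 × (-0.0055)² = +0.0001332
ΔP/P ≈ +0.013789 + 0.0001332 = +0.013922 = +1.3922%.

+1.39%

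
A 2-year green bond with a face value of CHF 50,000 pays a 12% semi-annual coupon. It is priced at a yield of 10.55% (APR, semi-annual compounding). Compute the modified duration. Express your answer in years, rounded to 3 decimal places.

Periodic yield y = 0.05275. First find Macaulay duration:
  t   CF        PV=CF/(1+0.05275)^t    t·PV
  1     3,000.00     2,849.6794     2,849.6794
  2     3,000.00     2,706.8909     5,413.7818
  3     3,000.00     2,571.2571     7,713.7713
  4    53,000.00    43,149.4107   172,597.6430
  Σ                 51,277.2382   188,574.8755
P = 51,277.2382; Macaulay duration = 188,574.8755 / 51,277.2382 = 3.67756 half-year periods = 1.83878 years.
Modified duration = D_Mac / (1 + y) = 1.83878 / 1.05275 = 1.74664 years.

1.747 years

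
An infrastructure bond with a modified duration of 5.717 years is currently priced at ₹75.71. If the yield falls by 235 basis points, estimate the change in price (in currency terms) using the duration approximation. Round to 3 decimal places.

Duration approximation: ΔP/P ≈ -D_mod · Δy = -5.717 × (-0.0235) = +0.1343495.
ΔP ≈ 75.71 × (+0.1343495) = +10.171600645.

+₹10.172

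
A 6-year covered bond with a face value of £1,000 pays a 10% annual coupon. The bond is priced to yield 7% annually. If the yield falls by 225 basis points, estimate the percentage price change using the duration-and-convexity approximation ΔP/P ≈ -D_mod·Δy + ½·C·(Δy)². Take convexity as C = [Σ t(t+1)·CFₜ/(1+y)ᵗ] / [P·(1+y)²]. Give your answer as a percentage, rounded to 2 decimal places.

+10.95%

With y = 0.07:
  t   CF        PV=CF/(1+0.07)^t    t·PV        t(t+1)·PV
  1       100.00        93.4579        93.4579         186.9159
  2       100.00        87.3439       174.6877         524.0632
  3       100.00        81.6298       244.8894         979.5575
  4       100.00        76.2895       305.1581       1,525.7904
  5       100.00        71.2986       356.4931       2,138.9585
  6     1,100.00       732.9764     4,397.8587      30,785.0107
  Σ                  1,142.9962     5,572.5449      36,140.2963
P = 1,142.9962; D_Mac = 4.87538 yrs; D_mod = 4.55643 yrs; C = 27.61718.
Duration effect: -4.55643 × (-0.0225) = +0.102520
Convexity effect: 0.5 × 27.61718 × (-0.0225)² = +0.0069906
ΔP/P ≈ +0.102520 + 0.0069906 = +0.109510 = +10.9510%.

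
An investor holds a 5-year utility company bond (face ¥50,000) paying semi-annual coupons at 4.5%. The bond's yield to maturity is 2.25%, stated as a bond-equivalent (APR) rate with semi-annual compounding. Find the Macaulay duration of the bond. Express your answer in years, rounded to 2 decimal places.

4.56 years

Periodic yield y = 0.01125. Discount each cash flow and weight by its period:
  t   CF        PV=CF/(1+0.01125)^t    t·PV
  1     1,125.00     1,112.4845     1,112.4845
  2     1,125.00     1,100.1083     2,200.2167
  3     1,125.00     1,087.8698     3,263.6094
  4     1,125.00     1,075.7674     4,303.0696
  5     1,125.00     1,063.7997     5,318.9983
  6     1,125.00     1,051.9651     6,311.7904
  7     1,125.00     1,040.2621     7,281.8348
  8     1,125.00     1,028.6894     8,229.5148
  9     1,125.00     1,017.2453     9,155.2081
  10   51,125.00    45,713.8685   457,138.6851
  Σ                 55,292.0601   504,315.4118
Price P = Σ PV = 55,292.0601.
Macaulay duration = Σ(t·PV) / P = 504,315.4118 / 55,292.0601 = 9.12094 half-year periods.
In years: 9.12094 / 2 = 4.56047 years.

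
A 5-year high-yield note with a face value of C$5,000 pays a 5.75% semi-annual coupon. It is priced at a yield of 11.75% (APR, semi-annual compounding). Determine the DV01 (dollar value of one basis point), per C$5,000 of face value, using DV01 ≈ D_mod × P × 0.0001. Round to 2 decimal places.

C$1.59

Periodic yield y = 0.05875.
  t   CF        PV=CF/(1+0.05875)^t    t·PV
  1       143.75       135.7733       135.7733
  2       143.75       128.2393       256.4785
  3       143.75       121.1233       363.3698
  4       143.75       114.4021       457.6086
  5       143.75       108.0540       540.2699
  6       143.75       102.0581       612.3484
  7       143.75        96.3949       674.7640
  8       143.75        91.0459       728.3673
  9       143.75        85.9938       773.9440
  10    5,143.75     2,906.3346    29,063.3465
  Σ                  3,889.4192    33,606.2703
P = 3,889.4192; D_Mac = 8.64043 half-year periods = 4.32022 yrs; D_mod = 4.08049 yrs.
DV01 ≈ 4.08049 × 3,889.4192 × 0.0001 = 1.587073.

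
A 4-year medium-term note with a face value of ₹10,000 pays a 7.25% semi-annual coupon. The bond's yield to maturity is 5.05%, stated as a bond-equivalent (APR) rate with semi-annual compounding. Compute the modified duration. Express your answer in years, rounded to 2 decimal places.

Periodic yield y = 0.02525. First find Macaulay duration:
  t   CF        PV=CF/(1+0.02525)^t    t·PV
  1       362.50       353.5723       353.5723
  2       362.50       344.8645       689.7289
  3       362.50       336.3711     1,009.1133
  4       362.50       328.0869     1,312.3476
  5       362.50       320.0067     1,600.0337
  6       362.50       312.1256     1,872.7534
  7       362.50       304.4385     2,131.0695
  8    10,362.50     8,488.4094    67,907.2756
  Σ                 10,787.8750    76,875.8943
P = 10,787.8750; Macaulay duration = 76,875.8943 / 10,787.8750 = 7.12614 half-year periods = 3.56307 years.
Modified duration = D_Mac / (1 + y) = 3.56307 / 1.02525 = 3.47532 years.

3.48 years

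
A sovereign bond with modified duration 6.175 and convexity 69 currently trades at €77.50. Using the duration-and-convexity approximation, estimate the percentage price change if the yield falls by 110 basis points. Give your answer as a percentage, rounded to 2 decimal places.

+7.21%

Duration effect: -D_mod·Δy = -6.175 × (-0.011) = +0.067925
Convexity effect: ½·C·(Δy)² = 0.5 × 69 × (-0.011)² = +0.0041745
ΔP/P ≈ +0.067925 + 0.0041745 = +0.0720995
= +7.20995%.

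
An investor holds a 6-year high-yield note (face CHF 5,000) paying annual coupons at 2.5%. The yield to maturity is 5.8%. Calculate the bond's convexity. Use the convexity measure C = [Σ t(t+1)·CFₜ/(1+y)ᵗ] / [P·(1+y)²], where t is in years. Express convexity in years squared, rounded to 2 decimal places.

34.27

With y = 0.058:
  t   CF        PV=CF/(1+0.058)^t    t·PV        t(t+1)·PV
  1       125.00       118.1474       118.1474         236.2949
  2       125.00       111.6706       223.3411         670.0233
  3       125.00       105.5487       316.6462       1,266.5848
  4       125.00        99.7625       399.0500       1,995.2501
  5       125.00        94.2935       471.4674       2,828.8045
  6     5,125.00     3,654.0952    21,924.5715     153,472.0004
  Σ                  4,183.5180    23,453.2237     160,468.9580
P = 4,183.5180.
Convexity = Σ t(t+1)·PV / [P·(1+y)²] = 160,468.9580 / (4,183.5180 × 1.119364) = 34.26716.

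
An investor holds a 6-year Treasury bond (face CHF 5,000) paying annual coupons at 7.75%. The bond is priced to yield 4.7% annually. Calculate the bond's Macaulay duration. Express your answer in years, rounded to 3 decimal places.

Periodic yield y = 0.047. Discount each cash flow and weight by its year:
  t   CF        PV=CF/(1+0.047)^t    t·PV
  1       387.50       370.1051       370.1051
  2       387.50       353.4910       706.9820
  3       387.50       337.6227     1,012.8682
  4       387.50       322.4668     1,289.8671
  5       387.50       307.9912     1,539.9560
  6     5,387.50     4,089.8482    24,539.0894
  Σ                  5,781.5250    29,458.8677
Price P = Σ PV = 5,781.5250.
Macaulay duration = Σ(t·PV) / P = 29,458.8677 / 5,781.5250 = 5.09535 years.

5.095 years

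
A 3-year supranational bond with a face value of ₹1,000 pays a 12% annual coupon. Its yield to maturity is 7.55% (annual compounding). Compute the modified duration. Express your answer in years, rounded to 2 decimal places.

2.52 years

Periodic yield y = 0.0755. First find Macaulay duration:
  t   CF        PV=CF/(1+0.0755)^t    t·PV
  1       120.00       111.5760       111.5760
  2       120.00       103.7434       207.4868
  3     1,120.00       900.2990     2,700.8971
  Σ                  1,115.6184     3,019.9598
P = 1,115.6184; Macaulay duration = 3,019.9598 / 1,115.6184 = 2.70698 years.
Modified duration = D_Mac / (1 + y) = 2.70698 / 1.0755 = 2.51695 years.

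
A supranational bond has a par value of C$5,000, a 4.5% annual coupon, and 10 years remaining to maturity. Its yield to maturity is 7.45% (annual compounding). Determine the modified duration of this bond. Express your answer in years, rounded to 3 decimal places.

Periodic yield y = 0.0745. First find Macaulay duration:
  t   CF        PV=CF/(1+0.0745)^t    t·PV
  1       225.00       209.3997       209.3997
  2       225.00       194.8811       389.7622
  3       225.00       181.3691       544.1073
  4       225.00       168.7939       675.1757
  5       225.00       157.0907       785.4534
  6       225.00       146.1989       877.1932
  7       225.00       136.0622       952.4356
  8       225.00       126.6284     1,013.0273
  9       225.00       117.8487     1,060.6382
  10    5,225.00     2,546.9598    25,469.5984
  Σ                  3,985.2325    31,976.7909
P = 3,985.2325; Macaulay duration = 31,976.7909 / 3,985.2325 = 8.02382 years.
Modified duration = D_Mac / (1 + y) = 8.02382 / 1.0745 = 7.46749 years.

7.467 years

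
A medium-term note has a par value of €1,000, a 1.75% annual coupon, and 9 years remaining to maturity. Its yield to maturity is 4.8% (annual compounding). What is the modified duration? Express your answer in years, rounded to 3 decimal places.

7.927 years

Periodic yield y = 0.048. First find Macaulay duration:
  t   CF        PV=CF/(1+0.048)^t    t·PV
  1        17.50        16.6985        16.6985
  2        17.50        15.9337        31.8673
  3        17.50        15.2039        45.6116
  4        17.50        14.5075        58.0300
  5        17.50        13.8430        69.2152
  6        17.50        13.2090        79.2541
  7        17.50        12.6040        88.2281
  8        17.50        12.0267        96.2139
  9     1,017.50       667.2412     6,005.1711
  Σ                    781.2676     6,490.2898
P = 781.2676; Macaulay duration = 6,490.2898 / 781.2676 = 8.30738 years.
Modified duration = D_Mac / (1 + y) = 8.30738 / 1.048 = 7.92689 years.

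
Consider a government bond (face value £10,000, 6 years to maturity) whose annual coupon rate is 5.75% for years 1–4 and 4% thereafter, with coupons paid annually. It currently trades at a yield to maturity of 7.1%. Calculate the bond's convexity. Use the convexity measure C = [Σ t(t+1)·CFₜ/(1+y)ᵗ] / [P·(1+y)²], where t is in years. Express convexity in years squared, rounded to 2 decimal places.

30.25

With y = 0.071:
  t   CF        PV=CF/(1+0.071)^t    t·PV        t(t+1)·PV
  1       575.00       536.8814       536.8814       1,073.7628
  2       575.00       501.2898     1,002.5797       3,007.7390
  3       575.00       468.0577     1,404.1732       5,616.6929
  4       575.00       437.0287     1,748.1148       8,740.5741
  5       400.00       283.8655     1,419.3276       8,515.9655
  6    10,400.00     6,891.2263    41,347.3580     289,431.5062
  Σ                  9,118.3496    47,458.4347     316,386.2405
P = 9,118.3496.
Convexity = Σ t(t+1)·PV / [P·(1+y)²] = 316,386.2405 / (9,118.3496 × 1.147041) = 30.24979.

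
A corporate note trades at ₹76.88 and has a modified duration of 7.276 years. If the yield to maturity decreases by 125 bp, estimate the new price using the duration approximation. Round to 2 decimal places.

₹83.87

Duration approximation: ΔP/P ≈ -D_mod · Δy = -7.276 × (-0.0125) = +0.090950.
New price ≈ 76.88 × (1 + 0.090950) = 83.872236.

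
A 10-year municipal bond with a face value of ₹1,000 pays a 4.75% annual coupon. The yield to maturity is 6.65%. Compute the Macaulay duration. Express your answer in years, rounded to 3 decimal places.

Periodic yield y = 0.0665. Discount each cash flow and weight by its year:
  t   CF        PV=CF/(1+0.0665)^t    t·PV
  1        47.50        44.5382        44.5382
  2        47.50        41.7611        83.5222
  3        47.50        39.1571       117.4714
  4        47.50        36.7156       146.8622
  5        47.50        34.4262       172.1311
  6        47.50        32.2796       193.6777
  7        47.50        30.2669       211.8681
  8        47.50        28.3796       227.0370
  9        47.50        26.6101       239.4905
  10    1,047.50       550.2315     5,502.3148
  Σ                    864.3659     6,938.9134
Price P = Σ PV = 864.3659.
Macaulay duration = Σ(t·PV) / P = 6,938.9134 / 864.3659 = 8.02775 years.

8.028 years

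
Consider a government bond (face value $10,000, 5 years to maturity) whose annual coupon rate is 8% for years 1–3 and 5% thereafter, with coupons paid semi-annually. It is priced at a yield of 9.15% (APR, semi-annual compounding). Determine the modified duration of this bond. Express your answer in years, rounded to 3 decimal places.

Periodic yield y = 0.04575. First find Macaulay duration:
  t   CF        PV=CF/(1+0.04575)^t    t·PV
  1       400.00       382.5006       382.5006
  2       400.00       365.7668       731.5335
  3       400.00       349.7650     1,049.2951
  4       400.00       334.4633     1,337.8533
  5       400.00       319.8311     1,599.1553
  6       400.00       305.8389     1,835.0335
  7       250.00       182.7868     1,279.5078
  8       250.00       174.7902     1,398.3214
  9       250.00       167.1434     1,504.2903
  10   10,250.00     6,553.0749    65,530.7492
  Σ                  9,135.9610    76,648.2399
P = 9,135.9610; Macaulay duration = 76,648.2399 / 9,135.9610 = 8.38973 half-year periods = 4.19486 years.
Modified duration = D_Mac / (1 + y) = 4.19486 / 1.04575 = 4.01135 years.

4.011 years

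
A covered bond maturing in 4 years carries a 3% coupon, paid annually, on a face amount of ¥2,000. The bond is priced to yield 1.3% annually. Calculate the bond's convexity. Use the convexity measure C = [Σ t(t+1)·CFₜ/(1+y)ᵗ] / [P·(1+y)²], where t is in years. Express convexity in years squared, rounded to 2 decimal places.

With y = 0.013:
  t   CF        PV=CF/(1+0.013)^t    t·PV        t(t+1)·PV
  1        60.00        59.2300        59.2300         118.4600
  2        60.00        58.4699       116.9398         350.8194
  3        60.00        57.7195       173.1586         692.6346
  4     2,060.00     1,956.2729     7,825.0916      39,125.4580
  Σ                  2,131.6924     8,174.4201      40,287.3720
P = 2,131.6924.
Convexity = Σ t(t+1)·PV / [P·(1+y)²] = 40,287.3720 / (2,131.6924 × 1.026169) = 18.41728.

18.42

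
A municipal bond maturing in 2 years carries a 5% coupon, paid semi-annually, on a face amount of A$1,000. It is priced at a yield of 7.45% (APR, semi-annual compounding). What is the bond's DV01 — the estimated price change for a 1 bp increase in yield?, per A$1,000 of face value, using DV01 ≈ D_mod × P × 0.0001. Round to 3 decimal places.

Periodic yield y = 0.03725.
  t   CF        PV=CF/(1+0.03725)^t    t·PV
  1        25.00        24.1022        24.1022
  2        25.00        23.2366        46.4733
  3        25.00        22.4021        67.2064
  4     1,025.00       885.5031     3,542.0124
  Σ                    955.2441     3,679.7943
P = 955.2441; D_Mac = 3.85220 half-year periods = 1.92610 yrs; D_mod = 1.85693 yrs.
DV01 ≈ 1.85693 × 955.2441 × 0.0001 = 0.177382.

A$0.177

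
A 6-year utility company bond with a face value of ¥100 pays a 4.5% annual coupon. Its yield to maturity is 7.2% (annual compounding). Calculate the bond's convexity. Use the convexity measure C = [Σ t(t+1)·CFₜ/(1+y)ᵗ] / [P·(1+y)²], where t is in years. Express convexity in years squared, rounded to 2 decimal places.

With y = 0.072:
  t   CF        PV=CF/(1+0.072)^t    t·PV        t(t+1)·PV
  1         4.50         4.1978         4.1978           8.3955
  2         4.50         3.9158         7.8316          23.4949
  3         4.50         3.6528        10.9585          43.8338
  4         4.50         3.4075        13.6299          68.1496
  5         4.50         3.1786        15.8931          95.3586
  6       104.50        68.8569       413.1415       2,891.9905
  Σ                     87.2094       465.6524       3,131.2230
P = 87.2094.
Convexity = Σ t(t+1)·PV / [P·(1+y)²] = 3,131.2230 / (87.2094 × 1.149184) = 31.24360.

31.24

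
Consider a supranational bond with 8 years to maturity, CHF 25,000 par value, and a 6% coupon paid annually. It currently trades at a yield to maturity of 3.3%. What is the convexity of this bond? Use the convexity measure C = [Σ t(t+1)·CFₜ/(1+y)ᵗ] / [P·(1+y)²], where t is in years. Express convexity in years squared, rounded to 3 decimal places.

With y = 0.033:
  t   CF        PV=CF/(1+0.033)^t    t·PV        t(t+1)·PV
  1     1,500.00     1,452.0813     1,452.0813       2,904.1626
  2     1,500.00     1,405.6934     2,811.3869       8,434.1606
  3     1,500.00     1,360.7874     4,082.3623      16,329.4494
  4     1,500.00     1,317.3160     5,269.2641      26,346.3204
  5     1,500.00     1,275.2333     6,376.1666      38,256.9996
  6     1,500.00     1,234.4950     7,406.9699      51,848.7894
  7     1,500.00     1,195.0581     8,365.4065      66,923.2518
  8    26,500.00    20,438.2309   163,505.8474   1,471,552.6265
  Σ                 29,678.8955   199,269.4850   1,682,595.7603
P = 29,678.8955.
Convexity = Σ t(t+1)·PV / [P·(1+y)²] = 1,682,595.7603 / (29,678.8955 × 1.067089) = 53.12897.

53.129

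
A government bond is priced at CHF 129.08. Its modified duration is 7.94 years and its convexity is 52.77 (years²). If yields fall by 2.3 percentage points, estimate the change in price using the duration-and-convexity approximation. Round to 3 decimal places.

Duration effect: -D_mod·Δy = -7.94 × (-0.023) = +0.182620
Convexity effect: ½·C·(Δy)² = 0.5 × 52.77 × (-0.023)² = +0.013957665
ΔP/P ≈ +0.182620 + 0.013957665 = +0.196577665
ΔP ≈ 129.08 × (+0.196577665) = +25.3742449982.

+CHF 25.374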